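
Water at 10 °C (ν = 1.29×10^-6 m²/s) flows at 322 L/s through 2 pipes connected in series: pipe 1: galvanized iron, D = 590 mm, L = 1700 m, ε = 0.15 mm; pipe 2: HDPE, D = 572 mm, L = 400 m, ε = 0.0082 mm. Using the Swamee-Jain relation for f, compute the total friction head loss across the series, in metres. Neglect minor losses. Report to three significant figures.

H ≈ 3.97 m

Pipe 1: V = 1.178 m/s, Re = 5.39×10^5, ε/D = 2.54×10^-4, f = 0.01591, h_1 = f(L/D)V²/2g = 3.241 m
Pipe 2: V = 1.253 m/s, Re = 5.56×10^5, ε/D = 1.43×10^-5, f = 0.01309, h_2 = f(L/D)V²/2g = 0.7326 m
Series → Q common, losses add: H = Σh = 3.973 m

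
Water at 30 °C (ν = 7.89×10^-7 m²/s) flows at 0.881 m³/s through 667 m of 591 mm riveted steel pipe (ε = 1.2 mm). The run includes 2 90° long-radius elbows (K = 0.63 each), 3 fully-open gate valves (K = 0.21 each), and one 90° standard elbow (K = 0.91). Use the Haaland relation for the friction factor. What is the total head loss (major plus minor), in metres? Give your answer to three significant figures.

V = 4Q/(πD²) = 3.212 m/s; V²/2g = 0.5257 m
Re = 2.41×10^6, ε/D = 0.00203 → f = 0.02363 (Haaland)
Major: h_f = f(L/D)·V²/2g = 0.02363·1129·0.5257 = 14.02 m
Minor: ΣK = 2.80; h_m = ΣK·V²/2g = 1.472 m
Total H_L = 14.02 + 1.472 = 15.49 m

H_L ≈ 15.5 m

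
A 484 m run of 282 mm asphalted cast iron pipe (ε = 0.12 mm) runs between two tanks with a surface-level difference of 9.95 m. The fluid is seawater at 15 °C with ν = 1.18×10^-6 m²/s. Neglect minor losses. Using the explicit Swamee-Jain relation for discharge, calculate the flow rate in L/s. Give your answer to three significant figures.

Q ≈ 162 L/s

Swamee-Jain (Type II): Q = -0.965·√(gD⁵h_f/L)·ln[ε/(3.7D) + √(3.17ν²L/(gD³h_f))]
√(gD⁵h_f/L) = √(9.81·0.282⁵·9.95/484) = 0.01896
ε/(3.7D) = 1.15×10^-4; √(3.17ν²L/(gD³h_f)) = 3.12×10^-5
Q = -0.965·0.01896·ln(1.462×10^-4) = 0.1616 m³/s
Check: V = 2.59 m/s, Re = 6.18×10^5, f = 0.01710, h_f = 10.0 m ≈ 9.95 m ✓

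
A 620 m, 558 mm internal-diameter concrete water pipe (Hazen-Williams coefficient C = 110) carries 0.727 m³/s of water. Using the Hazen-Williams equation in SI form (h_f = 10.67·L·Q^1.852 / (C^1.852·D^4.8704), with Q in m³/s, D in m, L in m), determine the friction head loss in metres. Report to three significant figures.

h_f = 10.67·620·0.727^1.852 / (110^1.852·0.558^4.8704) = 10.41 m

h_f ≈ 10.4 m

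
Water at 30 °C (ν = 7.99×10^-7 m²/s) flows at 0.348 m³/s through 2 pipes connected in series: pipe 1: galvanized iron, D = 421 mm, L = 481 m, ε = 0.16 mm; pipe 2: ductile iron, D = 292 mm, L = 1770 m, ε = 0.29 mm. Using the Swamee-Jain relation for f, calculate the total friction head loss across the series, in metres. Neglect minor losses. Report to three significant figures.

Pipe 1: V = 2.500 m/s, Re = 1.32×10^6, ε/D = 3.80×10^-4, f = 0.01628, h_1 = f(L/D)V²/2g = 5.924 m
Pipe 2: V = 5.197 m/s, Re = 1.90×10^6, ε/D = 9.93×10^-4, f = 0.01983, h_2 = f(L/D)V²/2g = 165.4 m
Series → Q common, losses add: H = Σh = 171.3 m

H ≈ 171 m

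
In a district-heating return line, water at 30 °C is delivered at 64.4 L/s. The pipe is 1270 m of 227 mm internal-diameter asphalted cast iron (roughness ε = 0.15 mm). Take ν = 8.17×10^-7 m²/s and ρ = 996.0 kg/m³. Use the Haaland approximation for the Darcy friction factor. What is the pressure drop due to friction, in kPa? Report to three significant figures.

V = 4Q/(πD²) = 4·0.0644/(π·0.227²) = 1.591 m/s
Re = VD/ν = 1.591·0.227/8.17×10^-7 = 4.42×10^5 → turbulent
ε/D = 0.15/227 = 6.61×10^-4
Haaland: f = 0.01861
h_f = f(L/D)V²/(2g) = 0.01861·(1270/0.227)·1.591²/(2·9.81) = 13.44 m
Δp = ρg·h_f = 996.0·9.81·13.44 = 131.3 kPa

Δp ≈ 131 kPa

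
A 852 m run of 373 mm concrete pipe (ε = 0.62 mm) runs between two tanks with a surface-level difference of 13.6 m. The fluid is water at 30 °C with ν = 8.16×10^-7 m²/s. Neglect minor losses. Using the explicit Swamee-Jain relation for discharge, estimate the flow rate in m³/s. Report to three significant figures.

Swamee-Jain (Type II): Q = -0.965·√(gD⁵h_f/L)·ln[ε/(3.7D) + √(3.17ν²L/(gD³h_f))]
√(gD⁵h_f/L) = √(9.81·0.373⁵·13.6/852) = 0.03362
ε/(3.7D) = 4.49×10^-4; √(3.17ν²L/(gD³h_f)) = 1.61×10^-5
Q = -0.965·0.03362·ln(4.654×10^-4) = 0.2490 m³/s
Check: V = 2.28 m/s, Re = 1.04×10^6, f = 0.02259, h_f = 13.7 m ≈ 13.6 m ✓

Q ≈ 0.249 m³/s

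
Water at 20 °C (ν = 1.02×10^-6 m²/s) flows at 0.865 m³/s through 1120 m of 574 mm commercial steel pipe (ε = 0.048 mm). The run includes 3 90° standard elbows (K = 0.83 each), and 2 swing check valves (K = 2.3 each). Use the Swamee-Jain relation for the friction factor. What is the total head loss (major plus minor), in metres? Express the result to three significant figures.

V = 4Q/(πD²) = 3.343 m/s; V²/2g = 0.5695 m
Re = 1.88×10^6, ε/D = 8.36×10^-5 → f = 0.01263 (Swamee-Jain)
Major: h_f = f(L/D)·V²/2g = 0.01263·1951·0.5695 = 14.03 m
Minor: ΣK = 7.09; h_m = ΣK·V²/2g = 4.038 m
Total H_L = 14.03 + 4.038 = 18.07 m

H_L ≈ 18.1 m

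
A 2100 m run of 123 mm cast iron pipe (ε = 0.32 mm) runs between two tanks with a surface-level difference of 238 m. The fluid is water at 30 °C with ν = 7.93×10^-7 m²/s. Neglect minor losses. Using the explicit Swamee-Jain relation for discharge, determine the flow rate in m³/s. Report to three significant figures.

Q ≈ 0.0390 m³/s

Swamee-Jain (Type II): Q = -0.965·√(gD⁵h_f/L)·ln[ε/(3.7D) + √(3.17ν²L/(gD³h_f))]
√(gD⁵h_f/L) = √(9.81·0.123⁵·238/2100) = 0.005595
ε/(3.7D) = 7.03×10^-4; √(3.17ν²L/(gD³h_f)) = 3.10×10^-5
Q = -0.965·0.005595·ln(7.342×10^-4) = 0.03896 m³/s
Check: V = 3.28 m/s, Re = 5.09×10^5, f = 0.02555, h_f = 239 m ≈ 238 m ✓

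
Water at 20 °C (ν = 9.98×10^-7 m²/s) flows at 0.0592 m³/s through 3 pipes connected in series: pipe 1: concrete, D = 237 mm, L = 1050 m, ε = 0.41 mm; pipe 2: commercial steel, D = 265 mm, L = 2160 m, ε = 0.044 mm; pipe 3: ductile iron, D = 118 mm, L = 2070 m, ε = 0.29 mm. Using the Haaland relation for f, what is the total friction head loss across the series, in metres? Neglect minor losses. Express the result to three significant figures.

H ≈ 673 m

Pipe 1: V = 1.342 m/s, Re = 3.19×10^5, ε/D = 0.00173, f = 0.02314, h_1 = f(L/D)V²/2g = 9.410 m
Pipe 2: V = 1.073 m/s, Re = 2.85×10^5, ε/D = 1.66×10^-4, f = 0.01589, h_2 = f(L/D)V²/2g = 7.604 m
Pipe 3: V = 5.413 m/s, Re = 6.40×10^5, ε/D = 0.00246, f = 0.02503, h_3 = f(L/D)V²/2g = 655.7 m
Series → Q common, losses add: H = Σh = 672.8 m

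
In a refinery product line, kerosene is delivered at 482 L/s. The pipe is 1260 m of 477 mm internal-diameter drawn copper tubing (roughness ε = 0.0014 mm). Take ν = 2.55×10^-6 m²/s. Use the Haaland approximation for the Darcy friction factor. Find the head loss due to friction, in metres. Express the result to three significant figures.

h_f ≈ 12.8 m

V = 4Q/(πD²) = 4·0.482/(π·0.477²) = 2.697 m/s
Re = VD/ν = 2.697·0.477/2.55×10^-6 = 5.05×10^5 → turbulent
ε/D = 0.0014/477 = 2.94×10^-6
Haaland: f = 0.01307
h_f = f(L/D)V²/(2g) = 0.01307·(1260/0.477)·2.697²/(2·9.81) = 12.81 m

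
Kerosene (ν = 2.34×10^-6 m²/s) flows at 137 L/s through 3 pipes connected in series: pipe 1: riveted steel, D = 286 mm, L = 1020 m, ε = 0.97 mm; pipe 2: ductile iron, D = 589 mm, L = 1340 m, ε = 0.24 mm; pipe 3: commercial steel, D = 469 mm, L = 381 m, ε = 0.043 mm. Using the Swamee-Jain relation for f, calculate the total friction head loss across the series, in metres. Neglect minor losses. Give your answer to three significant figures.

H ≈ 23.9 m

Pipe 1: V = 2.133 m/s, Re = 2.61×10^5, ε/D = 0.00339, f = 0.02772, h_1 = f(L/D)V²/2g = 22.92 m
Pipe 2: V = 0.5028 m/s, Re = 1.27×10^5, ε/D = 4.07×10^-4, f = 0.01940, h_2 = f(L/D)V²/2g = 0.5686 m
Pipe 3: V = 0.7930 m/s, Re = 1.59×10^5, ε/D = 9.17×10^-5, f = 0.01695, h_3 = f(L/D)V²/2g = 0.4414 m
Series → Q common, losses add: H = Σh = 23.93 m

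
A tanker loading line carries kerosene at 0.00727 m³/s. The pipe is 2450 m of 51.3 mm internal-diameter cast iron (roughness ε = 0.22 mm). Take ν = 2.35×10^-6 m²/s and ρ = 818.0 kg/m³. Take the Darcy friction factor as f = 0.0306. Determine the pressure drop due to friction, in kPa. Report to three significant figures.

V = 4Q/(πD²) = 4·0.00727/(π·0.0513²) = 3.517 m/s
h_f = f(L/D)V²/(2g) = 0.03060·(2450/0.0513)·3.517²/(2·9.81) = 921.5 m
Δp = ρg·h_f = 818.0·9.81·921.5 = 7395 kPa

Δp ≈ 7390 kPa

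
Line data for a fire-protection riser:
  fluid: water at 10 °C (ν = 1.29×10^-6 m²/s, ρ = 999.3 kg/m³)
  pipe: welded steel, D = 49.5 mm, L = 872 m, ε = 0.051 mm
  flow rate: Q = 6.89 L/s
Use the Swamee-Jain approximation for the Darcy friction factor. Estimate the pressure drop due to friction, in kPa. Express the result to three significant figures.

V = 4Q/(πD²) = 4·0.00689/(π·0.0495²) = 3.580 m/s
Re = VD/ν = 3.580·0.0495/1.29×10^-6 = 1.37×10^5 → turbulent
ε/D = 0.051/49.5 = 0.00103
Swamee-Jain: f = 0.02186
h_f = f(L/D)V²/(2g) = 0.02186·(872/0.0495)·3.580²/(2·9.81) = 251.5 m
Δp = ρg·h_f = 999.3·9.81·251.5 = 2466 kPa

Δp ≈ 2470 kPa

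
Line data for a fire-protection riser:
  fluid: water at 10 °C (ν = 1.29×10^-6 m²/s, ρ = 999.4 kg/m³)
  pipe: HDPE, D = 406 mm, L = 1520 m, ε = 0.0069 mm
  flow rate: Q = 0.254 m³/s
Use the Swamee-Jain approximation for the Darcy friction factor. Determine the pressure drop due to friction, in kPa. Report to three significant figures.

V = 4Q/(πD²) = 4·0.254/(π·0.406²) = 1.962 m/s
Re = VD/ν = 1.962·0.406/1.29×10^-6 = 6.17×10^5 → turbulent
ε/D = 0.0069/406 = 1.70×10^-5
Swamee-Jain: f = 0.01292
h_f = f(L/D)V²/(2g) = 0.01292·(1520/0.406)·1.962²/(2·9.81) = 9.487 m
Δp = ρg·h_f = 999.4·9.81·9.487 = 93.01 kPa

Δp ≈ 93.0 kPa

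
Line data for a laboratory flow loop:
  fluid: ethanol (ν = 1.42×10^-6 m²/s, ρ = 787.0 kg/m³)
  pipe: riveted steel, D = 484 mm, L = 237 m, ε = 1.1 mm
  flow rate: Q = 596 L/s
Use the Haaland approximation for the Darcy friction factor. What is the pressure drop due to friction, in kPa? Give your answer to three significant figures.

V = 4Q/(πD²) = 4·0.596/(π·0.484²) = 3.239 m/s
Re = VD/ν = 3.239·0.484/1.42×10^-6 = 1.10×10^6 → turbulent
ε/D = 1.1/484 = 0.00227
Haaland: f = 0.02442
h_f = f(L/D)V²/(2g) = 0.02442·(237/0.484)·3.239²/(2·9.81) = 6.396 m
Δp = ρg·h_f = 787.0·9.81·6.396 = 49.38 kPa

Δp ≈ 49.4 kPa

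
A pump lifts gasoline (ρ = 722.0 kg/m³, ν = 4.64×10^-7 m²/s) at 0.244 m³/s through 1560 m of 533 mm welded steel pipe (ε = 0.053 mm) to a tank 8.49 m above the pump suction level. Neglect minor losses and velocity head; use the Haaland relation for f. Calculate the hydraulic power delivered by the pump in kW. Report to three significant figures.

V = 4Q/(πD²) = 1.094 m/s; Re = 1.26×10^6; ε/D = 9.94×10^-5; f = 0.01309
h_f = f(L/D)V²/2g = 2.335 m
Total head H = z + h_f = 8.49 + 2.335 = 10.83 m
P_hyd = ρgQH = 722.0·9.81·0.244·10.83 = 18.71 kW

P_hyd ≈ 18.7 kW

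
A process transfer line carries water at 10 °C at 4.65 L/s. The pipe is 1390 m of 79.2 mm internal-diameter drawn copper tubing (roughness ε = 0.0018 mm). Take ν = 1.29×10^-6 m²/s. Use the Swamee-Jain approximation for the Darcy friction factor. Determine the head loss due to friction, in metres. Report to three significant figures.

V = 4Q/(πD²) = 4·0.00465/(π·0.0792²) = 0.9439 m/s
Re = VD/ν = 0.9439·0.0792/1.29×10^-6 = 5.79×10^4 → turbulent
ε/D = 0.0018/79.2 = 2.27×10^-5
Swamee-Jain: f = 0.02019
h_f = f(L/D)V²/(2g) = 0.02019·(1390/0.0792)·0.9439²/(2·9.81) = 16.09 m

h_f ≈ 16.1 m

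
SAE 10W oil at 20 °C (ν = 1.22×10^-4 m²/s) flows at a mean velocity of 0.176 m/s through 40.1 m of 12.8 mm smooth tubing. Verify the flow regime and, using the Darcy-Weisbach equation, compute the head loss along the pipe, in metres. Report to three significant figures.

h_f ≈ 17.1 m

Re = VD/ν = 0.176·0.01280/1.22×10^-4 = 18.5 → laminar (Re < 2300)
f = 64/Re = 3.466
h_f = f(L/D)V²/(2g) = 3.466·(40.1/0.01280)·0.176²/(2·9.81) = 17.14 m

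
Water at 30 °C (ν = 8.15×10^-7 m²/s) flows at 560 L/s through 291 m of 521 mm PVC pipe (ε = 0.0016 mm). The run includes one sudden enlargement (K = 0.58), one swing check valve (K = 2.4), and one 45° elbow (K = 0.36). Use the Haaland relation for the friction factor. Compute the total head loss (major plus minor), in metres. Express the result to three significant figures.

H_L ≈ 3.28 m

V = 4Q/(πD²) = 2.627 m/s; V²/2g = 0.3517 m
Re = 1.68×10^6, ε/D = 3.07×10^-6 → f = 0.01071 (Haaland)
Major: h_f = f(L/D)·V²/2g = 0.01071·558.5·0.3517 = 2.104 m
Minor: ΣK = 3.34; h_m = ΣK·V²/2g = 1.175 m
Total H_L = 2.104 + 1.175 = 3.279 m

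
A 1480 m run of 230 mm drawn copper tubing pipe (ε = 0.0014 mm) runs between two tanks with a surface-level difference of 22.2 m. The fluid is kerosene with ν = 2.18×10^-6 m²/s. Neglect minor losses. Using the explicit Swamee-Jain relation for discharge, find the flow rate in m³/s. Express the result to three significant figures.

Swamee-Jain (Type II): Q = -0.965·√(gD⁵h_f/L)·ln[ε/(3.7D) + √(3.17ν²L/(gD³h_f))]
√(gD⁵h_f/L) = √(9.81·0.230⁵·22.2/1480) = 0.009732
ε/(3.7D) = 1.65×10^-6; √(3.17ν²L/(gD³h_f)) = 9.17×10^-5
Q = -0.965·0.009732·ln(9.338×10^-5) = 0.08714 m³/s
Check: V = 2.10 m/s, Re = 2.21×10^5, f = 0.01529, h_f = 22.1 m ≈ 22.2 m ✓

Q ≈ 0.0871 m³/s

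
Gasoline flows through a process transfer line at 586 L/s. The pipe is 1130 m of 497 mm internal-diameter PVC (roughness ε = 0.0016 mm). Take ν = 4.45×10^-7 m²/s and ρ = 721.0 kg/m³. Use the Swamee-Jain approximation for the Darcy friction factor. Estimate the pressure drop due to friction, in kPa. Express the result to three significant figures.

V = 4Q/(πD²) = 4·0.586/(π·0.497²) = 3.021 m/s
Re = VD/ν = 3.021·0.497/4.45×10^-7 = 3.37×10^6 → turbulent
ε/D = 0.0016/497 = 3.22×10^-6
Swamee-Jain: f = 0.009727
h_f = f(L/D)V²/(2g) = 0.009727·(1130/0.497)·3.021²/(2·9.81) = 10.29 m
Δp = ρg·h_f = 721.0·9.81·10.29 = 72.75 kPa

Δp ≈ 72.7 kPa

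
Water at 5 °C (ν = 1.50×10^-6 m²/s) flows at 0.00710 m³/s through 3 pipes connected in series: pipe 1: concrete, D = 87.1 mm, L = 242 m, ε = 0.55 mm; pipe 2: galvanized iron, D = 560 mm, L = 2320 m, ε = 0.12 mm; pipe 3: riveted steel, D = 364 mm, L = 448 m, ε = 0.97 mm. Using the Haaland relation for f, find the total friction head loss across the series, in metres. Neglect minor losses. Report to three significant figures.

H ≈ 6.80 m

Pipe 1: V = 1.192 m/s, Re = 6.92×10^4, ε/D = 0.00631, f = 0.03375, h_1 = f(L/D)V²/2g = 6.787 m
Pipe 2: V = 0.02883 m/s, Re = 1.08×10^4, ε/D = 2.14×10^-4, f = 0.03052, h_2 = f(L/D)V²/2g = 0.005356 m
Pipe 3: V = 0.06823 m/s, Re = 1.66×10^4, ε/D = 0.00266, f = 0.03151, h_3 = f(L/D)V²/2g = 0.009201 m
Series → Q common, losses add: H = Σh = 6.801 m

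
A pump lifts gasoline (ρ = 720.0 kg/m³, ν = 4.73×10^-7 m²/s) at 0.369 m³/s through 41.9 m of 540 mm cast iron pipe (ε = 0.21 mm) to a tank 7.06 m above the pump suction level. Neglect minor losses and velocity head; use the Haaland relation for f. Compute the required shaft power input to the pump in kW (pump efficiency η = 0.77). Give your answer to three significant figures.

V = 4Q/(πD²) = 1.611 m/s; Re = 1.84×10^6; ε/D = 3.89×10^-4; f = 0.01612
h_f = f(L/D)V²/2g = 0.1655 m
Total head H = z + h_f = 7.06 + 0.1655 = 7.226 m
P_hyd = ρgQH = 720.0·9.81·0.369·7.226 = 18.83 kW
P_shaft = P_hyd/η = 18.83/0.77 = 24.46 kW

P_shaft ≈ 24.5 kW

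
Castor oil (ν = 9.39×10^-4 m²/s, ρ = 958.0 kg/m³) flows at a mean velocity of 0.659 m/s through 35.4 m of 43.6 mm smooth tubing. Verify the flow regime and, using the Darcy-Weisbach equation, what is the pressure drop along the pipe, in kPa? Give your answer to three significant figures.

Re = VD/ν = 0.659·0.04360/9.39×10^-4 = 30.6 → laminar (Re < 2300)
f = 64/Re = 2.092
h_f = f(L/D)V²/(2g) = 2.092·(35.4/0.04360)·0.659²/(2·9.81) = 37.59 m
Δp = ρg·h_f = 958.0·9.81·37.59 = 353.3 kPa

Δp ≈ 353 kPa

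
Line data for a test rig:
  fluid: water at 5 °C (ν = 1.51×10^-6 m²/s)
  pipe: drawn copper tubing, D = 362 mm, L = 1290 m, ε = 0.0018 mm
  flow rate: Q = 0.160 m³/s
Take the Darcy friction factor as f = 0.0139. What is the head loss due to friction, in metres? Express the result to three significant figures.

h_f ≈ 6.10 m

V = 4Q/(πD²) = 4·0.160/(π·0.362²) = 1.555 m/s
h_f = f(L/D)V²/(2g) = 0.01390·(1290/0.362)·1.555²/(2·9.81) = 6.101 m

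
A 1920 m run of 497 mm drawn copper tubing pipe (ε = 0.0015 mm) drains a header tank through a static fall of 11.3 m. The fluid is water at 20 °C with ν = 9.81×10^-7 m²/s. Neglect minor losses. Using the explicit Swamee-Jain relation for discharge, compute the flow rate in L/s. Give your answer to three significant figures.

Q ≈ 434 L/s

Swamee-Jain (Type II): Q = -0.965·√(gD⁵h_f/L)·ln[ε/(3.7D) + √(3.17ν²L/(gD³h_f))]
√(gD⁵h_f/L) = √(9.81·0.497⁵·11.3/1920) = 0.04184
ε/(3.7D) = 8.16×10^-7; √(3.17ν²L/(gD³h_f)) = 2.07×10^-5
Q = -0.965·0.04184·ln(2.156×10^-5) = 0.4338 m³/s
Check: V = 2.24 m/s, Re = 1.13×10^6, f = 0.01145, h_f = 11.3 m ≈ 11.3 m ✓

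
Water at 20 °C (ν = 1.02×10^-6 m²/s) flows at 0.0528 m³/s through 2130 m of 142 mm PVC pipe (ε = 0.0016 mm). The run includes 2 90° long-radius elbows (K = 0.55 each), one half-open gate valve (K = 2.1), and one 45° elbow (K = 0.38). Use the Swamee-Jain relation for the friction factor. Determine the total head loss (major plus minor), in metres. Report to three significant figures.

H_L ≈ 116 m

V = 4Q/(πD²) = 3.334 m/s; V²/2g = 0.5665 m
Re = 4.64×10^5, ε/D = 1.13×10^-5 → f = 0.01344 (Swamee-Jain)
Major: h_f = f(L/D)·V²/2g = 0.01344·15000·0.5665 = 114.2 m
Minor: ΣK = 3.58; h_m = ΣK·V²/2g = 2.028 m
Total H_L = 114.2 + 2.028 = 116.2 m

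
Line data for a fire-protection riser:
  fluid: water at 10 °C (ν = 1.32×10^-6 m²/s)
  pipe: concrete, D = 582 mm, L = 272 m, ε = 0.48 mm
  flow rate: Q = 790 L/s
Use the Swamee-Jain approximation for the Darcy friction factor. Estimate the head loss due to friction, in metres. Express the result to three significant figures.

V = 4Q/(πD²) = 4·0.790/(π·0.582²) = 2.970 m/s
Re = VD/ν = 2.970·0.582/1.32×10^-6 = 1.31×10^6 → turbulent
ε/D = 0.48/582 = 8.25×10^-4
Swamee-Jain: f = 0.01910
h_f = f(L/D)V²/(2g) = 0.01910·(272/0.582)·2.970²/(2·9.81) = 4.011 m

h_f ≈ 4.01 m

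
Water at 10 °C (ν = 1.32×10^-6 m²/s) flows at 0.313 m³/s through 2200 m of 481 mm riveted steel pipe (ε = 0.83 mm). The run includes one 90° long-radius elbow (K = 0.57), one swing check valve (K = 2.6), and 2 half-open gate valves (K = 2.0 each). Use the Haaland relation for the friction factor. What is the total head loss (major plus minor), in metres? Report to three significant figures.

H_L ≈ 16.9 m

V = 4Q/(πD²) = 1.723 m/s; V²/2g = 0.1512 m
Re = 6.28×10^5, ε/D = 0.00173 → f = 0.02286 (Haaland)
Major: h_f = f(L/D)·V²/2g = 0.02286·4574·0.1512 = 15.81 m
Minor: ΣK = 7.17; h_m = ΣK·V²/2g = 1.084 m
Total H_L = 15.81 + 1.084 = 16.90 m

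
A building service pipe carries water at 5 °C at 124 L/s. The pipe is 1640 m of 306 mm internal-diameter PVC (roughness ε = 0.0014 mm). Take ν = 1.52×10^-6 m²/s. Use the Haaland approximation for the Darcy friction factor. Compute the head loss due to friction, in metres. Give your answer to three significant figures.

V = 4Q/(πD²) = 4·0.124/(π·0.306²) = 1.686 m/s
Re = VD/ν = 1.686·0.306/1.52×10^-6 = 3.39×10^5 → turbulent
ε/D = 0.0014/306 = 4.58×10^-6
Haaland: f = 0.01406
h_f = f(L/D)V²/(2g) = 0.01406·(1640/0.306)·1.686²/(2·9.81) = 10.92 m

h_f ≈ 10.9 m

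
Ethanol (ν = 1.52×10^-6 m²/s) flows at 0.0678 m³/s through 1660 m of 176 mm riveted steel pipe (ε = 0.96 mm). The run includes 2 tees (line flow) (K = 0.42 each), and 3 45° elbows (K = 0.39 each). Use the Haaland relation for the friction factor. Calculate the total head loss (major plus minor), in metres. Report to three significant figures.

V = 4Q/(πD²) = 2.787 m/s; V²/2g = 0.3958 m
Re = 3.23×10^5, ε/D = 0.00545 → f = 0.03150 (Haaland)
Major: h_f = f(L/D)·V²/2g = 0.03150·9432·0.3958 = 117.6 m
Minor: ΣK = 2.01; h_m = ΣK·V²/2g = 0.7957 m
Total H_L = 117.6 + 0.7957 = 118.4 m

H_L ≈ 118 m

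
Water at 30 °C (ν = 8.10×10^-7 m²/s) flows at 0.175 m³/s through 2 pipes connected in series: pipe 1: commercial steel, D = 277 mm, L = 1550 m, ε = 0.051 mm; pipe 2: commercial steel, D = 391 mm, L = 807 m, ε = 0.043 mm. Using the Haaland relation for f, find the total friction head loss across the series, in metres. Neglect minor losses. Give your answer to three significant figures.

Pipe 1: V = 2.904 m/s, Re = 9.93×10^5, ε/D = 1.84×10^-4, f = 0.01442, h_1 = f(L/D)V²/2g = 34.69 m
Pipe 2: V = 1.457 m/s, Re = 7.04×10^5, ε/D = 1.10×10^-4, f = 0.01388, h_2 = f(L/D)V²/2g = 3.102 m
Series → Q common, losses add: H = Σh = 37.79 m

H ≈ 37.8 m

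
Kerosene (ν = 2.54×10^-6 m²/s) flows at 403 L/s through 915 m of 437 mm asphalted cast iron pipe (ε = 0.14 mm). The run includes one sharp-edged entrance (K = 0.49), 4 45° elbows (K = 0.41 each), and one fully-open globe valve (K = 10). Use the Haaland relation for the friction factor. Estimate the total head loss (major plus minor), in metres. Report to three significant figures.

H_L ≈ 17.1 m

V = 4Q/(πD²) = 2.687 m/s; V²/2g = 0.3680 m
Re = 4.62×10^5, ε/D = 3.20×10^-4 → f = 0.01640 (Haaland)
Major: h_f = f(L/D)·V²/2g = 0.01640·2094·0.3680 = 12.63 m
Minor: ΣK = 12.1; h_m = ΣK·V²/2g = 4.463 m
Total H_L = 12.63 + 4.463 = 17.10 m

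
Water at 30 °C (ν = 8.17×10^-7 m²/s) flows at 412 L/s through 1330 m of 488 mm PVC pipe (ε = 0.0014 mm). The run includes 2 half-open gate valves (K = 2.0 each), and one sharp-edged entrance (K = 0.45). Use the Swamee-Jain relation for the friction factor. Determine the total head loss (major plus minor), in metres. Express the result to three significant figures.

V = 4Q/(πD²) = 2.203 m/s; V²/2g = 0.2473 m
Re = 1.32×10^6, ε/D = 2.87×10^-6 → f = 0.01117 (Swamee-Jain)
Major: h_f = f(L/D)·V²/2g = 0.01117·2725·0.2473 = 7.532 m
Minor: ΣK = 4.45; h_m = ΣK·V²/2g = 1.101 m
Total H_L = 7.532 + 1.101 = 8.633 m

H_L ≈ 8.63 m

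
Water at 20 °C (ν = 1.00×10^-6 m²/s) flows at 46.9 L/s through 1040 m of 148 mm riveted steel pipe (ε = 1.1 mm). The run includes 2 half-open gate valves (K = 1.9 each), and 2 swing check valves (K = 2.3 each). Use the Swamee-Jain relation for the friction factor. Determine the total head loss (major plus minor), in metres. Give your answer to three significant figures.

V = 4Q/(πD²) = 2.726 m/s; V²/2g = 0.3788 m
Re = 4.03×10^5, ε/D = 0.00743 → f = 0.03465 (Swamee-Jain)
Major: h_f = f(L/D)·V²/2g = 0.03465·7027·0.3788 = 92.24 m
Minor: ΣK = 8.40; h_m = ΣK·V²/2g = 3.182 m
Total H_L = 92.24 + 3.182 = 95.42 m

H_L ≈ 95.4 m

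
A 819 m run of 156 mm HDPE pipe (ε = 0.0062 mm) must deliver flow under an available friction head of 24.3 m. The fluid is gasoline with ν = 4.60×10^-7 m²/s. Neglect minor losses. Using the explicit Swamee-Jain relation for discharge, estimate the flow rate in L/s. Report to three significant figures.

Swamee-Jain (Type II): Q = -0.965·√(gD⁵h_f/L)·ln[ε/(3.7D) + √(3.17ν²L/(gD³h_f))]
√(gD⁵h_f/L) = √(9.81·0.156⁵·24.3/819) = 0.005186
ε/(3.7D) = 1.07×10^-5; √(3.17ν²L/(gD³h_f)) = 2.46×10^-5
Q = -0.965·0.005186·ln(3.538×10^-5) = 0.05129 m³/s
Check: V = 2.68 m/s, Re = 9.10×10^5, f = 0.01263, h_f = 24.3 m ≈ 24.3 m ✓

Q ≈ 51.3 L/s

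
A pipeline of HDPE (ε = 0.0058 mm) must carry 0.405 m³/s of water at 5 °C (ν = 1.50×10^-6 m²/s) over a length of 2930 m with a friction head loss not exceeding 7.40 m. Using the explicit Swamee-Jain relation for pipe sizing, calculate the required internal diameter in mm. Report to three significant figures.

Swamee-Jain (Type III): D = 0.66·[ε^1.25·(LQ²/(gh_f))^4.75 + ν·Q^9.4·(L/(gh_f))^5.2]^0.04
LQ²/(gh_f) = 6.620; L/(gh_f) = 40.36
Term 1 = ε^1.25·(…)^4.75 = 0.00226; Term 2 = ν·Q^9.4·(…)^5.2 = 0.0687
D = 0.66·(0.00226 + 0.0687)^0.04 = 0.5937 m = 594 mm
Check: V = 1.46 m/s, Re = 5.79×10^5, f = 0.01293, h_f = 6.96 m ≈ 7.40 m ✓

D ≈ 594 mm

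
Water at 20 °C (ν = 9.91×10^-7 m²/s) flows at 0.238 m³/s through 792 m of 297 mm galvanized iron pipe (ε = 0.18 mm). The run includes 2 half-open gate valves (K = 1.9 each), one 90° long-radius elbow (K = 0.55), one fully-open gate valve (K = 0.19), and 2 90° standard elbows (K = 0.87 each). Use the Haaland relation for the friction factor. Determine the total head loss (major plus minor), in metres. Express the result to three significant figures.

H_L ≈ 32.4 m

V = 4Q/(πD²) = 3.435 m/s; V²/2g = 0.6015 m
Re = 1.03×10^6, ε/D = 6.06×10^-4 → f = 0.01785 (Haaland)
Major: h_f = f(L/D)·V²/2g = 0.01785·2667·0.6015 = 28.63 m
Minor: ΣK = 6.28; h_m = ΣK·V²/2g = 3.778 m
Total H_L = 28.63 + 3.778 = 32.41 m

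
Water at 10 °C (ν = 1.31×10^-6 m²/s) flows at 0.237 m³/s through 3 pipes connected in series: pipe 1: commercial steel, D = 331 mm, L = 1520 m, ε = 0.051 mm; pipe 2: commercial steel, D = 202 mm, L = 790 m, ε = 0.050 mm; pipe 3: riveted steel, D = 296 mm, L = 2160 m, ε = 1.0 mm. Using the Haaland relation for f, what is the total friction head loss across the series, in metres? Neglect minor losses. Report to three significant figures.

H ≈ 310 m

Pipe 1: V = 2.754 m/s, Re = 6.96×10^5, ε/D = 1.54×10^-4, f = 0.01442, h_1 = f(L/D)V²/2g = 25.60 m
Pipe 2: V = 7.395 m/s, Re = 1.14×10^6, ε/D = 2.48×10^-4, f = 0.01502, h_2 = f(L/D)V²/2g = 163.7 m
Pipe 3: V = 3.444 m/s, Re = 7.78×10^5, ε/D = 0.00338, f = 0.02726, h_3 = f(L/D)V²/2g = 120.3 m
Series → Q common, losses add: H = Σh = 309.6 m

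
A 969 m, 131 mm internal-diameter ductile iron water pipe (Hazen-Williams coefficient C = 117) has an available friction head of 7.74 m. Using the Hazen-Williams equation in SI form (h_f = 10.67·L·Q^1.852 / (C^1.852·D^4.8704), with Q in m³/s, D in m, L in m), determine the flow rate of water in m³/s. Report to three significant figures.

Q ≈ 0.0115 m³/s

Rearranging: Q = [h_f·C^1.852·D^4.8704 / (10.67·L)]^(1/1.852)
Q = [7.74·117^1.852·0.131^4.8704 / (10.67·969)]^0.540 = 0.01146 m³/s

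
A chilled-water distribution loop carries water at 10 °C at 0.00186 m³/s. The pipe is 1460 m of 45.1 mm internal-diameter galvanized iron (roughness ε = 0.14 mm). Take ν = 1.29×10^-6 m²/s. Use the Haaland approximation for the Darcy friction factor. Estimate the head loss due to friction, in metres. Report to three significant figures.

V = 4Q/(πD²) = 4·0.00186/(π·0.0451²) = 1.164 m/s
Re = VD/ν = 1.164·0.0451/1.29×10^-6 = 4.07×10^4 → turbulent
ε/D = 0.14/45.1 = 0.00310
Haaland: f = 0.02911
h_f = f(L/D)V²/(2g) = 0.02911·(1460/0.0451)·1.164²/(2·9.81) = 65.11 m

h_f ≈ 65.1 m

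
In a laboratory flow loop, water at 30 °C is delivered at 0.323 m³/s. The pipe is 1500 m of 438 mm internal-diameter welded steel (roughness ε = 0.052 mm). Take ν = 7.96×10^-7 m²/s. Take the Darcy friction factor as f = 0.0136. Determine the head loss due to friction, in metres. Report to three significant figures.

h_f ≈ 10.9 m

V = 4Q/(πD²) = 4·0.323/(π·0.438²) = 2.144 m/s
h_f = f(L/D)V²/(2g) = 0.01360·(1500/0.438)·2.144²/(2·9.81) = 10.91 m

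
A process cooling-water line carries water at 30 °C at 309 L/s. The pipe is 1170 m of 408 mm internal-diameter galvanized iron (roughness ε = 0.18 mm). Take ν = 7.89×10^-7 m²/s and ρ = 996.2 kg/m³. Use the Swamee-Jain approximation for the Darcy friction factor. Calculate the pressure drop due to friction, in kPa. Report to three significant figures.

Δp ≈ 134 kPa

V = 4Q/(πD²) = 4·0.309/(π·0.408²) = 2.363 m/s
Re = VD/ν = 2.363·0.408/7.89×10^-7 = 1.22×10^6 → turbulent
ε/D = 0.18/408 = 4.41×10^-4
Swamee-Jain: f = 0.01679
h_f = f(L/D)V²/(2g) = 0.01679·(1170/0.408)·2.363²/(2·9.81) = 13.71 m
Δp = ρg·h_f = 996.2·9.81·13.71 = 133.9 kPa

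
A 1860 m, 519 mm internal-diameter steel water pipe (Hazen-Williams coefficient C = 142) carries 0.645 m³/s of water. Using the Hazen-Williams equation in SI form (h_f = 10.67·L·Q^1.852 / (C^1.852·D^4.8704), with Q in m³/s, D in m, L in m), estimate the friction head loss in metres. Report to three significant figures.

h_f ≈ 22.2 m

h_f = 10.67·1860·0.645^1.852 / (142^1.852·0.519^4.8704) = 22.19 m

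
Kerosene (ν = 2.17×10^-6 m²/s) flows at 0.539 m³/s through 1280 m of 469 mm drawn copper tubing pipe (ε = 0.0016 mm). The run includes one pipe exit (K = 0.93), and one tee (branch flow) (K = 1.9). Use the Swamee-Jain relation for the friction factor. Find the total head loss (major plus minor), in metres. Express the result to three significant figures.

V = 4Q/(πD²) = 3.120 m/s; V²/2g = 0.4961 m
Re = 6.74×10^5, ε/D = 3.41×10^-6 → f = 0.01248 (Swamee-Jain)
Major: h_f = f(L/D)·V²/2g = 0.01248·2729·0.4961 = 16.90 m
Minor: ΣK = 2.83; h_m = ΣK·V²/2g = 1.404 m
Total H_L = 16.90 + 1.404 = 18.31 m

H_L ≈ 18.3 m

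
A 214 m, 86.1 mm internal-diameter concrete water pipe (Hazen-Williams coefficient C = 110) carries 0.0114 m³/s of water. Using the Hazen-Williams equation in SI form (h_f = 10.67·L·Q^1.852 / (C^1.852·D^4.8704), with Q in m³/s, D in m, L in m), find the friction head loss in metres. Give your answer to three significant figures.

h_f ≈ 14.7 m

h_f = 10.67·214·0.0114^1.852 / (110^1.852·0.0861^4.8704) = 14.66 m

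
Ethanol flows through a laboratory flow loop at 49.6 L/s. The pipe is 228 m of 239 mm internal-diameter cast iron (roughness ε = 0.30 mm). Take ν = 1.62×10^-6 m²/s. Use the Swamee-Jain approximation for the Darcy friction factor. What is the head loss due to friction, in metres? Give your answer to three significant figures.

h_f ≈ 1.33 m

V = 4Q/(πD²) = 4·0.0496/(π·0.239²) = 1.106 m/s
Re = VD/ν = 1.106·0.239/1.62×10^-6 = 1.63×10^5 → turbulent
ε/D = 0.30/239 = 0.00126
Swamee-Jain: f = 0.02240
h_f = f(L/D)V²/(2g) = 0.02240·(228/0.239)·1.106²/(2·9.81) = 1.331 m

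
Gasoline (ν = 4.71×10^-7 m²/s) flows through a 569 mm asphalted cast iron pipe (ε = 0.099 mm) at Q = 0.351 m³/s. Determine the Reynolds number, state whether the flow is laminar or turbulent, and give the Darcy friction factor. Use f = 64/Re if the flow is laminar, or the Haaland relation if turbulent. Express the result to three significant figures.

Re ≈ 1.67×10^6; turbulent; f ≈ 0.0140

V = 4Q/(πD²) = 1.380 m/s
Re = VD/ν = 1.380·0.569/4.71×10^-7 = 1.67×10^6
Re > 4000 → turbulent; ε/D = 1.74×10^-4
Haaland: f = 0.01396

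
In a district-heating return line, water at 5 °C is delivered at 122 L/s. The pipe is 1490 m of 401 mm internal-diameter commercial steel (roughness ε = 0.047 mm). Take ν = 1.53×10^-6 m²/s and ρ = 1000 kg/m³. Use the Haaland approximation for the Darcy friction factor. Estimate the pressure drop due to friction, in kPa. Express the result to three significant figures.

V = 4Q/(πD²) = 4·0.122/(π·0.401²) = 0.9660 m/s
Re = VD/ν = 0.9660·0.401/1.53×10^-6 = 2.53×10^5 → turbulent
ε/D = 0.047/401 = 1.17×10^-4
Haaland: f = 0.01575
h_f = f(L/D)V²/(2g) = 0.01575·(1490/0.401)·0.9660²/(2·9.81) = 2.783 m
Δp = ρg·h_f = 1000·9.81·2.783 = 27.30 kPa

Δp ≈ 27.3 kPa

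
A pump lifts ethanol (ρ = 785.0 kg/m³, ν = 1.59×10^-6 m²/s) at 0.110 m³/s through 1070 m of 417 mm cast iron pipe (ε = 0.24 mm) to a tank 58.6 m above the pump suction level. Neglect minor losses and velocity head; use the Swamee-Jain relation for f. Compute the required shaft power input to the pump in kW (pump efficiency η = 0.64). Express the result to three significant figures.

P_shaft ≈ 79.7 kW

V = 4Q/(πD²) = 0.8054 m/s; Re = 2.11×10^5; ε/D = 5.76×10^-4; f = 0.01923
h_f = f(L/D)V²/2g = 1.632 m
Total head H = z + h_f = 58.6 + 1.632 = 60.23 m
P_hyd = ρgQH = 785.0·9.81·0.110·60.23 = 51.02 kW
P_shaft = P_hyd/η = 51.02/0.64 = 79.72 kW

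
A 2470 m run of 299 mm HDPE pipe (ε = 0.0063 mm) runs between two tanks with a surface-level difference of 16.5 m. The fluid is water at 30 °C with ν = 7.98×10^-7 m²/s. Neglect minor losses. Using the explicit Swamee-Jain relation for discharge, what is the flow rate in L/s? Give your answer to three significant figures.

Q ≈ 122 L/s

Swamee-Jain (Type II): Q = -0.965·√(gD⁵h_f/L)·ln[ε/(3.7D) + √(3.17ν²L/(gD³h_f))]
√(gD⁵h_f/L) = √(9.81·0.299⁵·16.5/2470) = 0.01251
ε/(3.7D) = 5.69×10^-6; √(3.17ν²L/(gD³h_f)) = 3.39×10^-5
Q = -0.965·0.01251·ln(3.964×10^-5) = 0.1224 m³/s
Check: V = 1.74 m/s, Re = 6.53×10^5, f = 0.01288, h_f = 16.5 m ≈ 16.5 m ✓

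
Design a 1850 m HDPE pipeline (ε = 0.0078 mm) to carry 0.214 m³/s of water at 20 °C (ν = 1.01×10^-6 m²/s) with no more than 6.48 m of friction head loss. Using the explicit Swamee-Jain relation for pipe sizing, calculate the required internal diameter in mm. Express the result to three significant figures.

Swamee-Jain (Type III): D = 0.66·[ε^1.25·(LQ²/(gh_f))^4.75 + ν·Q^9.4·(L/(gh_f))^5.2]^0.04
LQ²/(gh_f) = 1.333; L/(gh_f) = 29.10
Term 1 = ε^1.25·(…)^4.75 = 1.61×10^-6; Term 2 = ν·Q^9.4·(…)^5.2 = 2.10×10^-5
D = 0.66·(1.61×10^-6 + 2.10×10^-5)^0.04 = 0.4303 m = 430 mm
Check: V = 1.47 m/s, Re = 6.27×10^5, f = 0.01291, h_f = 6.13 m ≈ 6.48 m ✓

D ≈ 430 mm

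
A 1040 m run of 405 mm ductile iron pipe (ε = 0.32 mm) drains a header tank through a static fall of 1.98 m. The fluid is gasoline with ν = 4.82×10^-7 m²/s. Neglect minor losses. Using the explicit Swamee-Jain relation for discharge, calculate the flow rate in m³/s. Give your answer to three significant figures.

Swamee-Jain (Type II): Q = -0.965·√(gD⁵h_f/L)·ln[ε/(3.7D) + √(3.17ν²L/(gD³h_f))]
√(gD⁵h_f/L) = √(9.81·0.405⁵·1.98/1040) = 0.01427
ε/(3.7D) = 2.14×10^-4; √(3.17ν²L/(gD³h_f)) = 2.44×10^-5
Q = -0.965·0.01427·ln(2.379×10^-4) = 0.1149 m³/s
Check: V = 0.892 m/s, Re = 7.49×10^5, f = 0.01914, h_f = 1.99 m ≈ 1.98 m ✓

Q ≈ 0.115 m³/s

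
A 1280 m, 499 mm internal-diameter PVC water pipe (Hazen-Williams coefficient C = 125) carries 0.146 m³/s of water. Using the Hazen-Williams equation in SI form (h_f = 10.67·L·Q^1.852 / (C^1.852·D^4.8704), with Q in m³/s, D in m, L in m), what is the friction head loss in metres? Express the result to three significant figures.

h_f = 10.67·1280·0.146^1.852 / (125^1.852·0.499^4.8704) = 1.495 m

h_f ≈ 1.50 m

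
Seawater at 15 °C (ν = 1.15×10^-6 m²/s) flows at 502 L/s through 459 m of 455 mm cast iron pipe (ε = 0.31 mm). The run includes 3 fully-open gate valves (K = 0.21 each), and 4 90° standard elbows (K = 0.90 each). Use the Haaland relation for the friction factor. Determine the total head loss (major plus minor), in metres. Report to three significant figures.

V = 4Q/(πD²) = 3.087 m/s; V²/2g = 0.4858 m
Re = 1.22×10^6, ε/D = 6.81×10^-4 → f = 0.01825 (Haaland)
Major: h_f = f(L/D)·V²/2g = 0.01825·1009·0.4858 = 8.943 m
Minor: ΣK = 4.23; h_m = ΣK·V²/2g = 2.055 m
Total H_L = 8.943 + 2.055 = 11.00 m

H_L ≈ 11.0 m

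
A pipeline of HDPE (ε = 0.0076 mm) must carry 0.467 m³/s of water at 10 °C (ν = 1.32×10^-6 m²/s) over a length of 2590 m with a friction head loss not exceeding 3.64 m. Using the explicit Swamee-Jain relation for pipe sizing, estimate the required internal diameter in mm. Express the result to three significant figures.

Swamee-Jain (Type III): D = 0.66·[ε^1.25·(LQ²/(gh_f))^4.75 + ν·Q^9.4·(L/(gh_f))^5.2]^0.04
LQ²/(gh_f) = 15.82; L/(gh_f) = 72.53
Term 1 = ε^1.25·(…)^4.75 = 0.198; Term 2 = ν·Q^9.4·(…)^5.2 = 4.86
D = 0.66·(0.198 + 4.86)^0.04 = 0.7042 m = 704 mm
Check: V = 1.20 m/s, Re = 6.40×10^5, f = 0.01273, h_f = 3.43 m ≈ 3.64 m ✓

D ≈ 704 mm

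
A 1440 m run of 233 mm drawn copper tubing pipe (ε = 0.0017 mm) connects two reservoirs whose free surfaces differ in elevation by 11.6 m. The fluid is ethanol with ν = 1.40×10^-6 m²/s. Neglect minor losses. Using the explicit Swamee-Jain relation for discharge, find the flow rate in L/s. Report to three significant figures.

Q ≈ 67.0 L/s

Swamee-Jain (Type II): Q = -0.965·√(gD⁵h_f/L)·ln[ε/(3.7D) + √(3.17ν²L/(gD³h_f))]
√(gD⁵h_f/L) = √(9.81·0.233⁵·11.6/1440) = 0.007367
ε/(3.7D) = 1.97×10^-6; √(3.17ν²L/(gD³h_f)) = 7.88×10^-5
Q = -0.965·0.007367·ln(8.081×10^-5) = 0.06699 m³/s
Check: V = 1.57 m/s, Re = 2.61×10^5, f = 0.01483, h_f = 11.5 m ≈ 11.6 m ✓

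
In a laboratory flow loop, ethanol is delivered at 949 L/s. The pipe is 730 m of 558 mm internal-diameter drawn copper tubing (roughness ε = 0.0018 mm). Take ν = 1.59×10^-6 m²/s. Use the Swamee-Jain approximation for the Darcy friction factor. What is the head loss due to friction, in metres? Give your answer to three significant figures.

h_f ≈ 11.2 m

V = 4Q/(πD²) = 4·0.949/(π·0.558²) = 3.881 m/s
Re = VD/ν = 3.881·0.558/1.59×10^-6 = 1.36×10^6 → turbulent
ε/D = 0.0018/558 = 3.23×10^-6
Swamee-Jain: f = 0.01112
h_f = f(L/D)V²/(2g) = 0.01112·(730/0.558)·3.881²/(2·9.81) = 11.17 m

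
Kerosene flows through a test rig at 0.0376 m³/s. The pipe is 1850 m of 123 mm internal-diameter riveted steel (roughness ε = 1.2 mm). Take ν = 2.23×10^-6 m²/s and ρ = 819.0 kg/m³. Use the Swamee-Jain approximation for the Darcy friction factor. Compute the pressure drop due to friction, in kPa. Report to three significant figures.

V = 4Q/(πD²) = 4·0.0376/(π·0.123²) = 3.164 m/s
Re = VD/ν = 3.164·0.123/2.23×10^-6 = 1.75×10^5 → turbulent
ε/D = 1.2/123 = 0.00976
Swamee-Jain: f = 0.03811
h_f = f(L/D)V²/(2g) = 0.03811·(1850/0.123)·3.164²/(2·9.81) = 292.6 m
Δp = ρg·h_f = 819.0·9.81·292.6 = 2350 kPa

Δp ≈ 2350 kPa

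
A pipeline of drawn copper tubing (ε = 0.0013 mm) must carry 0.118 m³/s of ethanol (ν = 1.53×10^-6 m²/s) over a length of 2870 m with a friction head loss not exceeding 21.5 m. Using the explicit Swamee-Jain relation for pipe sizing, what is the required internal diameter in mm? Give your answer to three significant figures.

D ≈ 298 mm

Swamee-Jain (Type III): D = 0.66·[ε^1.25·(LQ²/(gh_f))^4.75 + ν·Q^9.4·(L/(gh_f))^5.2]^0.04
LQ²/(gh_f) = 0.1895; L/(gh_f) = 13.61
Term 1 = ε^1.25·(…)^4.75 = 1.62×10^-11; Term 2 = ν·Q^9.4·(…)^5.2 = 2.27×10^-9
D = 0.66·(1.62×10^-11 + 2.27×10^-9)^0.04 = 0.2978 m = 298 mm
Check: V = 1.69 m/s, Re = 3.30×10^5, f = 0.01418, h_f = 20.0 m ≈ 21.5 m ✓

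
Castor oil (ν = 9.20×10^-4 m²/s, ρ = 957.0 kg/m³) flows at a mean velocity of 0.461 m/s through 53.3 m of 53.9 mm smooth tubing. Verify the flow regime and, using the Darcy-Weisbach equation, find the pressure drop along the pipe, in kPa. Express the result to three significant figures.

Δp ≈ 238 kPa

Re = VD/ν = 0.461·0.05390/9.20×10^-4 = 27.0 → laminar (Re < 2300)
f = 64/Re = 2.370
h_f = f(L/D)V²/(2g) = 2.370·(53.3/0.05390)·0.461²/(2·9.81) = 25.38 m
Δp = ρg·h_f = 957.0·9.81·25.38 = 238.3 kPa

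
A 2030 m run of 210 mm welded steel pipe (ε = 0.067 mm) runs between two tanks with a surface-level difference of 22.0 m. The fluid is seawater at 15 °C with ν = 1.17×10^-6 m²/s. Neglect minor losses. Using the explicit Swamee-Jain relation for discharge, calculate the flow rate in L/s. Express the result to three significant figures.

Swamee-Jain (Type II): Q = -0.965·√(gD⁵h_f/L)·ln[ε/(3.7D) + √(3.17ν²L/(gD³h_f))]
√(gD⁵h_f/L) = √(9.81·0.210⁵·22.0/2030) = 0.006589
ε/(3.7D) = 8.62×10^-5; √(3.17ν²L/(gD³h_f)) = 6.64×10^-5
Q = -0.965·0.006589·ln(1.526×10^-4) = 0.05588 m³/s
Check: V = 1.61 m/s, Re = 2.90×10^5, f = 0.01725, h_f = 22.1 m ≈ 22.0 m ✓

Q ≈ 55.9 L/s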